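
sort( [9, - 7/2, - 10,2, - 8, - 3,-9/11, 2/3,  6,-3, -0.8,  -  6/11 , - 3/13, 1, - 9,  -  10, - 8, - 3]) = [ - 10, -10,  -  9, - 8, - 8,  -  7/2, - 3, - 3,- 3, - 9/11, - 0.8, - 6/11, -3/13,2/3,1, 2, 6, 9]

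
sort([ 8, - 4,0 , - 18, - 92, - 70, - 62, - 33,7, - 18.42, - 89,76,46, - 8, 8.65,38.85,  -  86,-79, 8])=[ - 92,-89, - 86,-79, - 70,-62, - 33 , - 18.42, - 18, - 8, -4,0,7, 8,8, 8.65,38.85,46,76 ]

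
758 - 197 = 561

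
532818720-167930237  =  364888483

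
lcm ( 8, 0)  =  0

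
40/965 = 8/193 = 0.04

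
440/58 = 7+17/29=   7.59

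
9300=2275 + 7025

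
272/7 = 38+6/7=38.86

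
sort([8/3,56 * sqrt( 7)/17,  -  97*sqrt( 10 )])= [-97 * sqrt(10), 8/3, 56*sqrt(7 ) /17 ]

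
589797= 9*65533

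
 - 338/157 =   -  338/157 =- 2.15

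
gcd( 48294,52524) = 18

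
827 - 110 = 717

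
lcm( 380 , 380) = 380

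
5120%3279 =1841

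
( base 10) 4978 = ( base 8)11562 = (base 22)a66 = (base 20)c8i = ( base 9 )6741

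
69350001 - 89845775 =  - 20495774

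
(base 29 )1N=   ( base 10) 52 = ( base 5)202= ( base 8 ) 64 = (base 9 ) 57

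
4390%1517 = 1356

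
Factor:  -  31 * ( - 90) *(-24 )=  -  66960 = - 2^4 * 3^3*5^1 * 31^1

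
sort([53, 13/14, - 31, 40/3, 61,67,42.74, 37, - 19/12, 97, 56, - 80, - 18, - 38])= [ - 80,  -  38, - 31, - 18, - 19/12,13/14,  40/3, 37, 42.74,53, 56,61, 67, 97]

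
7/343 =1/49 =0.02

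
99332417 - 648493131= -549160714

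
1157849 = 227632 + 930217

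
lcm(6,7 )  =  42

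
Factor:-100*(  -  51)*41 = 209100=2^2*3^1 * 5^2 * 17^1*41^1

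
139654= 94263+45391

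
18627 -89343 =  - 70716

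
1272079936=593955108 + 678124828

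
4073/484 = 4073/484  =  8.42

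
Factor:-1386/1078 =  - 3^2*7^(-1 ) = -9/7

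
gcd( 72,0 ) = 72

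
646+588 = 1234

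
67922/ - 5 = -67922/5  =  - 13584.40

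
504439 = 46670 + 457769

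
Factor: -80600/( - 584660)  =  2^1*5^1*13^1 * 23^( -1 )*41^( - 1) = 130/943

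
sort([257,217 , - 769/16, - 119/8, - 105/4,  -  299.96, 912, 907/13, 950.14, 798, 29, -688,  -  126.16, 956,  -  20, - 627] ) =[  -  688,  -  627,  -  299.96 , - 126.16, - 769/16, - 105/4,-20, - 119/8,29,  907/13, 217, 257, 798,912,950.14,956] 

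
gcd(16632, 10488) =24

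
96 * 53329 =5119584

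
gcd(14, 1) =1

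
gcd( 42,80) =2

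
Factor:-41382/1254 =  - 3^1*11^1 = - 33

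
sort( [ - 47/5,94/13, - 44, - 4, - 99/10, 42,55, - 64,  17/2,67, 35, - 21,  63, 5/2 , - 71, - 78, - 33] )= [ - 78, - 71, - 64,-44, - 33, - 21, - 99/10, - 47/5, - 4, 5/2, 94/13  ,  17/2,35, 42,55 , 63,  67]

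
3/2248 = 3/2248=0.00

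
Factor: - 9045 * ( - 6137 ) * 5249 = 291367607085  =  3^3*5^1 * 17^1*19^2*29^1*67^1*181^1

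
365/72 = 365/72 = 5.07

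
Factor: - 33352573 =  - 311^1*107243^1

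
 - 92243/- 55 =1677 + 8/55 = 1677.15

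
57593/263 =218 + 259/263 = 218.98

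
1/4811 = 1/4811 = 0.00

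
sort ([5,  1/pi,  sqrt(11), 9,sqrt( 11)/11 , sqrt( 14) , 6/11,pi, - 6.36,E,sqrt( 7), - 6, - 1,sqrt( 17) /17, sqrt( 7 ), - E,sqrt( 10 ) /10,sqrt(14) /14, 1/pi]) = [ - 6.36,  -  6,-E, - 1,sqrt( 17)/17,sqrt (14) /14, sqrt( 11) /11,sqrt( 10)/10,1/pi , 1/pi,6/11,sqrt( 7 ) , sqrt( 7),E,pi, sqrt (11),sqrt( 14),  5 , 9] 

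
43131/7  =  6161 + 4/7 = 6161.57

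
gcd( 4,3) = 1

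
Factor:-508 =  - 2^2 * 127^1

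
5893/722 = 5893/722= 8.16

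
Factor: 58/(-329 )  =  -2^1*7^( -1) *29^1*47^( - 1 )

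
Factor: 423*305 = 129015 = 3^2*5^1*47^1*61^1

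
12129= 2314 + 9815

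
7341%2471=2399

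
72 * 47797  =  3441384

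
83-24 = 59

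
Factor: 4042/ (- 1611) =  - 2^1*3^( - 2 )*43^1 * 47^1*179^( - 1 ) 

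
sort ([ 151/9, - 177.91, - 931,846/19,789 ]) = [-931,-177.91,  151/9 , 846/19,  789 ] 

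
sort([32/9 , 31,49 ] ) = [32/9,31, 49 ] 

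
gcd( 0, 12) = 12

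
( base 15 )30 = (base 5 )140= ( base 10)45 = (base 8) 55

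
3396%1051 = 243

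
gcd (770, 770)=770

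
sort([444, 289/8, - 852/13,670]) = [  -  852/13, 289/8, 444, 670]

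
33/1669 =33/1669=0.02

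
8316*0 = 0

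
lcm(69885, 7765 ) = 69885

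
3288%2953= 335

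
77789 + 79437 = 157226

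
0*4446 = 0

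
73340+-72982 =358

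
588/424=1 + 41/106=1.39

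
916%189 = 160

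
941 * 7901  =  7434841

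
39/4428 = 13/1476 = 0.01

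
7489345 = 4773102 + 2716243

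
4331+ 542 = 4873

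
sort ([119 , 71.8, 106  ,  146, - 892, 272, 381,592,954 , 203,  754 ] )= [ - 892,71.8,106, 119,146,203 , 272  ,  381 , 592, 754,954]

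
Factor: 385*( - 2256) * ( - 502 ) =2^5*3^1*5^1*7^1*11^1*47^1 * 251^1 = 436017120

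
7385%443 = 297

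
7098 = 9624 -2526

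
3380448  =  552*6124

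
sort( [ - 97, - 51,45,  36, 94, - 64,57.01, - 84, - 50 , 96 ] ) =[ - 97, - 84,-64, - 51,- 50, 36 , 45 , 57.01,94,  96]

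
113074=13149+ 99925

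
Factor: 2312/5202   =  2^2*3^( - 2)  =  4/9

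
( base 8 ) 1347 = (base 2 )1011100111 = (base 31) nu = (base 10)743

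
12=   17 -5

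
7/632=7/632 = 0.01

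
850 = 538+312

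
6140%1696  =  1052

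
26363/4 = 26363/4 = 6590.75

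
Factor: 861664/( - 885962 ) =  - 430832/442981 = - 2^4*7^( - 1 )* 11^( - 2 )*523^( - 1 )*26927^1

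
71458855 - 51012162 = 20446693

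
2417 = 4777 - 2360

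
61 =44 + 17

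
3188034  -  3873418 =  - 685384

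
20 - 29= - 9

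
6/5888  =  3/2944 = 0.00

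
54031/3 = 54031/3 =18010.33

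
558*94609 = 52791822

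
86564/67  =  1292 = 1292.00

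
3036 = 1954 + 1082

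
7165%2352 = 109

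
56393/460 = 56393/460 = 122.59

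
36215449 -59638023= - 23422574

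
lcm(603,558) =37386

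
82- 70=12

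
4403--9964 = 14367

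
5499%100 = 99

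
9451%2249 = 455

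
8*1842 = 14736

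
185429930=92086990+93342940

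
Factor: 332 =2^2*83^1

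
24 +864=888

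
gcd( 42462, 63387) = 9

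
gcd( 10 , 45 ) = 5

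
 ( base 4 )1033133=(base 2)1001111011111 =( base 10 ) 5087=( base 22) AB5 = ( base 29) 61C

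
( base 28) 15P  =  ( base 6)4221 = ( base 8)1665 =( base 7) 2524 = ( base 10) 949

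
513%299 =214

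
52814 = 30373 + 22441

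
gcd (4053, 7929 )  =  3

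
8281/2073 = 8281/2073=3.99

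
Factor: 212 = 2^2* 53^1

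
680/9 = 680/9 = 75.56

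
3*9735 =29205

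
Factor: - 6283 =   -  61^1*103^1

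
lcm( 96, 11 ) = 1056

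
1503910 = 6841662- 5337752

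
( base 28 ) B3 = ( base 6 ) 1235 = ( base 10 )311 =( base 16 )137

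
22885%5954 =5023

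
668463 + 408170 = 1076633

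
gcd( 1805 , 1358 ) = 1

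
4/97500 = 1/24375 = 0.00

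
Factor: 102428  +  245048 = 2^2*86869^1 = 347476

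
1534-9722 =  - 8188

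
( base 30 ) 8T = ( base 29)98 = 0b100001101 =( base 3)100222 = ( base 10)269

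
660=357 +303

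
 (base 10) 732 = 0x2DC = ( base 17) 291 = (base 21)1di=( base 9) 1003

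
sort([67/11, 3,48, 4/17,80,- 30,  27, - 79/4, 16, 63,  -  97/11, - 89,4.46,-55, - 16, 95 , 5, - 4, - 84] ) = [-89,-84, - 55, - 30, - 79/4, - 16,- 97/11, - 4, 4/17,3, 4.46 , 5,67/11 , 16, 27, 48, 63, 80, 95]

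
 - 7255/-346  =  7255/346 = 20.97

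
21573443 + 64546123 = 86119566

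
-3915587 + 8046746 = 4131159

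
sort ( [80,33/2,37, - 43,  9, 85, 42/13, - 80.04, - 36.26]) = [ -80.04,-43,-36.26, 42/13,9, 33/2, 37,80,  85]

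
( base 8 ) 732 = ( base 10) 474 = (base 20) 13e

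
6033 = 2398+3635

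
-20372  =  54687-75059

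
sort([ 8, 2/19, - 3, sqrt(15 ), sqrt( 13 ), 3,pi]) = [-3,  2/19, 3, pi, sqrt( 13), sqrt( 15 ), 8] 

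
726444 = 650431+76013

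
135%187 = 135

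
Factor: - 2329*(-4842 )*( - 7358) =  - 2^2*3^2*13^1*17^1*137^1*269^1*283^1 = - 82976298444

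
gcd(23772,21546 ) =42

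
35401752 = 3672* 9641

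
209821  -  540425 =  - 330604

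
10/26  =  5/13= 0.38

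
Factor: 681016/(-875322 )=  - 2^2*3^(-2) * 6947^( - 1)*12161^1=- 48644/62523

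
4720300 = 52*90775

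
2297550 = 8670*265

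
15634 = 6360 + 9274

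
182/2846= 91/1423  =  0.06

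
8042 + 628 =8670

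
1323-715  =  608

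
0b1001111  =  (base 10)79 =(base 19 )43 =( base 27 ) 2p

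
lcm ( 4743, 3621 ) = 336753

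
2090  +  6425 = 8515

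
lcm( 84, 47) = 3948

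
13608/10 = 1360 + 4/5 = 1360.80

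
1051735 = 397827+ 653908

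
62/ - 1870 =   -  31/935 = - 0.03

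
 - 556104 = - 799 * 696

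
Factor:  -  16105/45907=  - 5^1 *29^( - 1 )*1583^ ( - 1)*3221^1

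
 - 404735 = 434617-839352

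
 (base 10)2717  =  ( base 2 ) 101010011101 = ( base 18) 86H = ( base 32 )2kt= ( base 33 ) 2gb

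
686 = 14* 49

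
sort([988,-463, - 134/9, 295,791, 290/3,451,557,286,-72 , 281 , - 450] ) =[ - 463,-450,  -  72, - 134/9 , 290/3 , 281,286, 295 , 451,557,791, 988 ]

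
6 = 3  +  3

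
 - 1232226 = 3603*( -342 ) 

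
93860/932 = 100+165/233 = 100.71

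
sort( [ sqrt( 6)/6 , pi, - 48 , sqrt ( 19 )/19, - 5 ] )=[-48,-5,  sqrt ( 19)/19,  sqrt ( 6 ) /6, pi]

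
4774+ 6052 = 10826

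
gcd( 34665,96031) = 1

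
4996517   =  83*60199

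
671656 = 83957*8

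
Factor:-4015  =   - 5^1*11^1*73^1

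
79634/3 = 79634/3 = 26544.67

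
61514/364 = 30757/182=168.99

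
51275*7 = 358925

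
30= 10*3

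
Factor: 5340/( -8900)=-3/5 = -3^1*5^ (- 1)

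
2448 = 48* 51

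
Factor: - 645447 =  - 3^1*11^1*19559^1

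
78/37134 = 13/6189= 0.00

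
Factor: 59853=3^1* 71^1*281^1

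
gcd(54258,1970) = 2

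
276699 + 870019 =1146718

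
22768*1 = 22768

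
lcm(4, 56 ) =56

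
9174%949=633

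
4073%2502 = 1571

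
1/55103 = 1/55103 = 0.00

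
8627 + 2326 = 10953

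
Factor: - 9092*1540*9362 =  -131083728160 = - 2^5*5^1*7^1*11^1 *31^1 * 151^1*2273^1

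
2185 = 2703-518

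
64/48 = 4/3 = 1.33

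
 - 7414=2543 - 9957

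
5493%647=317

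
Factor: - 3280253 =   -  67^1 * 173^1*283^1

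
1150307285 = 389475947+760831338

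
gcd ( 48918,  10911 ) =3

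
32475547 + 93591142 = 126066689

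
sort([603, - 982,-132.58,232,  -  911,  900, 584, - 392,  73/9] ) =[-982, - 911, - 392 ,  -  132.58 , 73/9, 232,584,  603 , 900 ]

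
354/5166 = 59/861 = 0.07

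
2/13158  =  1/6579 = 0.00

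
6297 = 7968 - 1671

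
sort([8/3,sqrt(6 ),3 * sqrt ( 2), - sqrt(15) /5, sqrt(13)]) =[-sqrt(15)/5,sqrt( 6),8/3, sqrt (13 ),3 * sqrt (2)] 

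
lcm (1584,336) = 11088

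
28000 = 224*125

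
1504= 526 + 978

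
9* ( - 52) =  - 468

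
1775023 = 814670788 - 812895765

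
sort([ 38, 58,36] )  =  [36, 38,58 ]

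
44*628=27632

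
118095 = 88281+29814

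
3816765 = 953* 4005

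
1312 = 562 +750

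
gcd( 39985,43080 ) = 5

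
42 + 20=62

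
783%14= 13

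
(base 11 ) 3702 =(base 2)1001011101010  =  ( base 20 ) c22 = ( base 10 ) 4842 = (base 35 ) 3xc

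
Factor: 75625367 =17^1 * 83^1*53597^1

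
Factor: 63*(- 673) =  - 3^2*7^1*673^1 =- 42399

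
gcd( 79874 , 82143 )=1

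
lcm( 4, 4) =4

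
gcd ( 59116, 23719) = 1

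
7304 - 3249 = 4055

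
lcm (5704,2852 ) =5704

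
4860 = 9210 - 4350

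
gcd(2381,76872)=1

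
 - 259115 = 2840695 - 3099810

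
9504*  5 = 47520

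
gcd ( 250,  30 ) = 10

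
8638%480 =478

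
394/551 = 394/551 = 0.72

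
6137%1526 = 33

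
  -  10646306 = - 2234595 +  - 8411711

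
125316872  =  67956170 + 57360702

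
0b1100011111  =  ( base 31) po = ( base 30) QJ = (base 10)799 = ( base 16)31f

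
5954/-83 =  - 72+22/83 = - 71.73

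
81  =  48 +33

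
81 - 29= 52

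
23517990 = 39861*590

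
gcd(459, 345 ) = 3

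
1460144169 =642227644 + 817916525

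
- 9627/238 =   -  9627/238 = - 40.45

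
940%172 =80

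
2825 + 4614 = 7439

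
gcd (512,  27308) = 4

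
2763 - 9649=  - 6886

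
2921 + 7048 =9969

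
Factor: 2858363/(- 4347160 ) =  - 2^( - 3 )* 5^(-1 ) * 17^1*191^( - 1)*277^1 * 569^(- 1)*607^1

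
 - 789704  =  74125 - 863829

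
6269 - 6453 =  - 184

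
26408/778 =33 + 367/389= 33.94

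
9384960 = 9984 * 940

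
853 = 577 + 276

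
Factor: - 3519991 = - 29^1*121379^1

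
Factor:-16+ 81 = 5^1*13^1= 65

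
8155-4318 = 3837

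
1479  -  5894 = -4415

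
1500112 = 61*24592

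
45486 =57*798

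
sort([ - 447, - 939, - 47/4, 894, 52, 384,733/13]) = [ - 939, -447,-47/4, 52, 733/13, 384,  894]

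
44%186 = 44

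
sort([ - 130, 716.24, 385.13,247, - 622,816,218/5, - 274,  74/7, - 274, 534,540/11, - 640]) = [ - 640, - 622, - 274, - 274, - 130 , 74/7,  218/5, 540/11, 247,385.13,  534,716.24, 816]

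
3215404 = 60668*53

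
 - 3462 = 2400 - 5862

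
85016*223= 18958568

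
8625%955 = 30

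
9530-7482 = 2048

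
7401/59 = 125 + 26/59 =125.44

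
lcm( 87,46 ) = 4002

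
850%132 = 58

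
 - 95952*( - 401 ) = 38476752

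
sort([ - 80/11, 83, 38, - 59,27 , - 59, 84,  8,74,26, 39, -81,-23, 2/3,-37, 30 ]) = [ - 81,-59,-59,  -  37, - 23, - 80/11, 2/3,8,26,27,30 , 38, 39, 74, 83, 84]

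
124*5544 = 687456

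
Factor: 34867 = 7^1*17^1*293^1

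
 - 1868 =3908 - 5776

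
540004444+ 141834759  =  681839203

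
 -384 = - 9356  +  8972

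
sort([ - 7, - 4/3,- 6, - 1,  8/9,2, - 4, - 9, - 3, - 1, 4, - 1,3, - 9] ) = [ - 9, - 9 , - 7, - 6,  -  4, - 3, - 4/3, - 1, - 1 , - 1,  8/9,2,3,4]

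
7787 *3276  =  25510212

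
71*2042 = 144982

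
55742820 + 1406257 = 57149077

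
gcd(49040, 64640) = 80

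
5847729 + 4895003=10742732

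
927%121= 80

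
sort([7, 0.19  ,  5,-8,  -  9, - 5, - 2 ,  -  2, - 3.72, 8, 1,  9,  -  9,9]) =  [-9, - 9, - 8,-5, - 3.72, - 2,-2,0.19,1, 5, 7, 8, 9,9]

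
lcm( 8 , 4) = 8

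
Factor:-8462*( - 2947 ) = 24937514 = 2^1 * 7^1*421^1*4231^1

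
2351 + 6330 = 8681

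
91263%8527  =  5993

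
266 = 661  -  395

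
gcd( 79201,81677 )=1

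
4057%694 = 587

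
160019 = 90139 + 69880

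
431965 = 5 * 86393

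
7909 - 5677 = 2232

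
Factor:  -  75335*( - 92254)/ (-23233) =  - 2^1*5^1*7^( - 1)*13^1*19^1* 61^1*193^1*239^1*3319^(  -  1 ) = - 6949955090/23233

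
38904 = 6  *6484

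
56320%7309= 5157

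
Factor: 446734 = 2^1*223367^1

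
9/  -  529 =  - 9/529=- 0.02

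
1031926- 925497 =106429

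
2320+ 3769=6089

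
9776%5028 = 4748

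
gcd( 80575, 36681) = 1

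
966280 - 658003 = 308277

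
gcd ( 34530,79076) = 2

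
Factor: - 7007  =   - 7^2 * 11^1*13^1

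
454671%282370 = 172301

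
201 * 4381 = 880581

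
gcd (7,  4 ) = 1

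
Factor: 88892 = 2^2*71^1 * 313^1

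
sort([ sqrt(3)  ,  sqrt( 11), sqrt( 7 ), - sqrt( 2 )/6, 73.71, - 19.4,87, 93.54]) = [ - 19.4, - sqrt( 2)/6, sqrt( 3),sqrt(7),sqrt( 11 ),73.71 , 87, 93.54]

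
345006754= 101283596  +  243723158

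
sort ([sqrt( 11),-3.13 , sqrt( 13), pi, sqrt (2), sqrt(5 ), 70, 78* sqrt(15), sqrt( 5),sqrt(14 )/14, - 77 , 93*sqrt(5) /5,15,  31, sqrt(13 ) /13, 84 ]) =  [ - 77, - 3.13, sqrt( 14)/14,sqrt( 13)/13, sqrt(2), sqrt( 5 ), sqrt ( 5), pi, sqrt( 11), sqrt(13 ),15,31, 93 * sqrt(5)/5, 70,84,78 * sqrt ( 15 )]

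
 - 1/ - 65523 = 1/65523  =  0.00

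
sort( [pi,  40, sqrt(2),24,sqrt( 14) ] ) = [ sqrt(2),pi, sqrt(14),24, 40 ]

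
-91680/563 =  - 163 + 89/563 = - 162.84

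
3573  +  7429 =11002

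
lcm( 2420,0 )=0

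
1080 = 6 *180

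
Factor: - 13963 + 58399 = 2^2*3^1*7^1*23^2 = 44436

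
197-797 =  - 600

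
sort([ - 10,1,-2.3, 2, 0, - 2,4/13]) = [- 10, - 2.3,-2, 0,4/13, 1, 2] 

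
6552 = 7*936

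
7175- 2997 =4178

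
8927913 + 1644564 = 10572477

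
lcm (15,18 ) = 90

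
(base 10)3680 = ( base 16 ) e60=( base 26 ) 5be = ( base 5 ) 104210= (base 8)7140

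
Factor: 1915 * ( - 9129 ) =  - 3^1*5^1*17^1*179^1*383^1 =- 17482035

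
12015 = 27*445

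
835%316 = 203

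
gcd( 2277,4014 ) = 9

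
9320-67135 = -57815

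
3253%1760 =1493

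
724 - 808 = - 84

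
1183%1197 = 1183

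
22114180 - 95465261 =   -  73351081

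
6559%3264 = 31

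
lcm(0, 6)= 0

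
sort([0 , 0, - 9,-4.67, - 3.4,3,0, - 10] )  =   [-10, - 9,  -  4.67, - 3.4, 0 , 0, 0,3]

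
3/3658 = 3/3658 = 0.00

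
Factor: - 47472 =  - 2^4*3^1*23^1*43^1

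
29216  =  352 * 83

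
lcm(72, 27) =216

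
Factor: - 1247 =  - 29^1*  43^1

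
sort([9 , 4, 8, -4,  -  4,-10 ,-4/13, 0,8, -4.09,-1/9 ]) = [ - 10,-4.09,  -  4 , - 4, - 4/13, - 1/9,  0,4,8,8, 9 ] 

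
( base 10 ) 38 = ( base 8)46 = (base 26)1C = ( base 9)42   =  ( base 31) 17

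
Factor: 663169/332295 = 3^( - 1 )*5^( - 1 )*13^1*139^1*367^1*22153^ (-1)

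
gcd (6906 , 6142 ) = 2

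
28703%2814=563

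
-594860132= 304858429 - 899718561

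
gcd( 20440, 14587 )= 1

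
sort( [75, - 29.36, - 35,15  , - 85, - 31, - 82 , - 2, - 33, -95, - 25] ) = [- 95,-85, - 82, - 35, - 33 , -31, - 29.36,-25, - 2,  15, 75 ]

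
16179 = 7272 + 8907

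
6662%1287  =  227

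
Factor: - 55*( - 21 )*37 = 3^1*5^1* 7^1*11^1*37^1 = 42735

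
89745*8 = 717960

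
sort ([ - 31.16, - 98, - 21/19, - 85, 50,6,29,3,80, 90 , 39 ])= [ - 98, - 85, - 31.16, - 21/19,3,6,29, 39,50,80,90] 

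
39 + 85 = 124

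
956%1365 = 956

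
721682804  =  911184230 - 189501426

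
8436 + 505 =8941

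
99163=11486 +87677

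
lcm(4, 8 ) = 8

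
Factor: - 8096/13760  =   - 2^( - 1 )*5^ (-1)*11^1*23^1*43^( - 1)= - 253/430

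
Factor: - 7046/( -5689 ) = 2^1*13^1*271^1 * 5689^( -1 )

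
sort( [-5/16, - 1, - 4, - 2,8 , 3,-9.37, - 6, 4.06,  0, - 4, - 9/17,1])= [ -9.37, - 6,- 4,-4, - 2, - 1, - 9/17, - 5/16,  0, 1, 3, 4.06, 8 ]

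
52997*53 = 2808841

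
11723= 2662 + 9061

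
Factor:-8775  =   - 3^3*5^2*13^1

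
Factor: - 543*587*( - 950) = 302803950  =  2^1 * 3^1*5^2*19^1* 181^1*587^1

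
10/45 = 2/9=0.22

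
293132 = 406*722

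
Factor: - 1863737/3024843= -3^( - 1)*41^1*89^( - 1 )* 131^1*347^1*11329^( - 1 ) 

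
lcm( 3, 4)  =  12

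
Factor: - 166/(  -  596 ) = 83/298 = 2^( - 1 )*83^1*149^( - 1 ) 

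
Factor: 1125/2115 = 5^2*47^ ( - 1 ) = 25/47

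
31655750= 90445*350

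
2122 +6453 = 8575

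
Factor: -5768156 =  - 2^2*107^1*13477^1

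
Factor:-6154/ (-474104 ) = 3077/237052 = 2^( - 2)*17^1*181^1*59263^(-1)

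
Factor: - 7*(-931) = 7^3*19^1 = 6517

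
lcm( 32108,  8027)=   32108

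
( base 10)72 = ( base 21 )39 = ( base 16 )48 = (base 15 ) 4C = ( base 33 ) 26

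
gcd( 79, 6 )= 1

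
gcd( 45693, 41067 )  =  9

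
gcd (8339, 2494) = 1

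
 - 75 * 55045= - 4128375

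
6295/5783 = 6295/5783= 1.09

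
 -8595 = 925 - 9520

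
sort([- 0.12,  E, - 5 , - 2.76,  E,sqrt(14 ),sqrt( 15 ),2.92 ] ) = [- 5, - 2.76,  -  0.12,E,E,2.92, sqrt( 14),sqrt(15 )]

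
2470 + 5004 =7474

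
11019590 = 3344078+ 7675512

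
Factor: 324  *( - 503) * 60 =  - 2^4*3^5*5^1* 503^1 = - 9778320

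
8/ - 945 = -8/945 = - 0.01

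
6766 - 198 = 6568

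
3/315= 1/105 = 0.01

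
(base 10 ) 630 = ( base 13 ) 396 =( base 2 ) 1001110110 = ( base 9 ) 770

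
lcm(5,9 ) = 45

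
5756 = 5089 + 667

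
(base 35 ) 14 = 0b100111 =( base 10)39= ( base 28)1b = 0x27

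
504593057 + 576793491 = 1081386548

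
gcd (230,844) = 2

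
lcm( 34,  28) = 476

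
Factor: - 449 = - 449^1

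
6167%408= 47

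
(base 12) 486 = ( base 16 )2A6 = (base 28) O6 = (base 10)678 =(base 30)MI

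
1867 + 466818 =468685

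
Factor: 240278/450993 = 382/717   =  2^1*3^( - 1 )*191^1 * 239^( - 1)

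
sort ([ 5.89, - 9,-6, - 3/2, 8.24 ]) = [ - 9 , - 6, - 3/2,5.89,  8.24]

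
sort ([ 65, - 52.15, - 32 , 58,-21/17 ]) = [ - 52.15, - 32, - 21/17,  58,65] 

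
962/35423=962/35423= 0.03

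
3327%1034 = 225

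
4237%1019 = 161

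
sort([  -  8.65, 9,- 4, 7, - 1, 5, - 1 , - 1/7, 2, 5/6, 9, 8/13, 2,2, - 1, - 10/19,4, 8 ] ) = [ - 8.65, - 4, - 1, - 1, - 1, - 10/19, - 1/7, 8/13, 5/6,2, 2,2, 4,5,7, 8, 9,9 ]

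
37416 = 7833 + 29583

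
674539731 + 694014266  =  1368553997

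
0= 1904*0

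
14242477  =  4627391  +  9615086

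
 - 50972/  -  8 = 6371 + 1/2 = 6371.50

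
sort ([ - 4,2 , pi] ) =[ - 4, 2 , pi ] 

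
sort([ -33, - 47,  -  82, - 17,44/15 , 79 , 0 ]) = [ - 82, - 47, - 33, - 17,0,44/15, 79]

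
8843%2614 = 1001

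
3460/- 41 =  - 85 + 25/41 = - 84.39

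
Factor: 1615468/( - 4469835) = - 2^2*3^( - 1 )*5^( - 1 )*297989^( - 1 )*403867^1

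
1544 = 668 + 876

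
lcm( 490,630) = 4410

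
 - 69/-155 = 69/155  =  0.45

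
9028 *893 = 8062004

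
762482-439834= 322648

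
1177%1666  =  1177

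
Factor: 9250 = 2^1 * 5^3*37^1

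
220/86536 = 55/21634 = 0.00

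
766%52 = 38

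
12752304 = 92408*138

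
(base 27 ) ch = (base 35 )9q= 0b101010101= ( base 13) 203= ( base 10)341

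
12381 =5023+7358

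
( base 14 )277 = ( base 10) 497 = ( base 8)761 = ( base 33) F2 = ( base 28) hl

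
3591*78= 280098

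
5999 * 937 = 5621063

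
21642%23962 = 21642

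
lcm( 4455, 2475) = 22275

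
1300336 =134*9704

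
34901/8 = 34901/8 = 4362.62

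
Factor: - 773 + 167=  - 606 = -  2^1*3^1*101^1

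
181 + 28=209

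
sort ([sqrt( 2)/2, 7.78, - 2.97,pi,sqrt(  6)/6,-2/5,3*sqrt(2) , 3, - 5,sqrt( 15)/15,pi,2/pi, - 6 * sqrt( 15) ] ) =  [ -6*sqrt(15), - 5, - 2.97, - 2/5, sqrt(15)/15,sqrt( 6)/6 , 2/pi,sqrt( 2)/2,3,  pi,pi,  3 * sqrt(2 ),7.78]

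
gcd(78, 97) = 1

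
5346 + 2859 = 8205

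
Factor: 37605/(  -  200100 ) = -109/580 = - 2^( -2 )*5^(- 1 ) * 29^(-1 )*109^1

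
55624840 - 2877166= 52747674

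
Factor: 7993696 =2^5*23^1*10861^1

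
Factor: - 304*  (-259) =78736 = 2^4*7^1*19^1* 37^1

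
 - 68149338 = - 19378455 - 48770883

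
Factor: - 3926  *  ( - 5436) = 2^3*3^2*13^1 * 151^2 = 21341736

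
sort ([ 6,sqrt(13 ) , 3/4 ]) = [ 3/4,sqrt( 13),6]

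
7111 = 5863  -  - 1248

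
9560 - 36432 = - 26872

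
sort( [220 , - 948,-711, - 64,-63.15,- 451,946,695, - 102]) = [ - 948, - 711, - 451,-102, - 64, - 63.15, 220,695, 946] 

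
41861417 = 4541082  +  37320335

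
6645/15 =443 = 443.00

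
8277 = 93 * 89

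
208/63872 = 13/3992 = 0.00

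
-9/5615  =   - 9/5615 = - 0.00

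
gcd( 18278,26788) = 74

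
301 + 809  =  1110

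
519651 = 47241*11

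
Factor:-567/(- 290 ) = 2^(-1 ) * 3^4*5^( - 1 )*7^1*29^( - 1)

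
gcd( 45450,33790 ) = 10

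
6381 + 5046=11427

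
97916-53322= 44594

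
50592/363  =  139 + 45/121  =  139.37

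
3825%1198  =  231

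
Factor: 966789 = 3^3*61^1*587^1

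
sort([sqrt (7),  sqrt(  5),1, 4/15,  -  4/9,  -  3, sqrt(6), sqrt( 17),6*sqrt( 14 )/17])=[ - 3, - 4/9,4/15,1, 6*sqrt( 14 ) /17, sqrt( 5 ), sqrt(6), sqrt(7 ), sqrt ( 17)] 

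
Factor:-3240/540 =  - 6=-2^1 * 3^1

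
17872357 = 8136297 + 9736060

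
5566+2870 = 8436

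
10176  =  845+9331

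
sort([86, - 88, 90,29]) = [ - 88, 29,86,90 ]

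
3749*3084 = 11561916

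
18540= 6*3090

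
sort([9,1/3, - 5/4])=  [-5/4,1/3,9 ] 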